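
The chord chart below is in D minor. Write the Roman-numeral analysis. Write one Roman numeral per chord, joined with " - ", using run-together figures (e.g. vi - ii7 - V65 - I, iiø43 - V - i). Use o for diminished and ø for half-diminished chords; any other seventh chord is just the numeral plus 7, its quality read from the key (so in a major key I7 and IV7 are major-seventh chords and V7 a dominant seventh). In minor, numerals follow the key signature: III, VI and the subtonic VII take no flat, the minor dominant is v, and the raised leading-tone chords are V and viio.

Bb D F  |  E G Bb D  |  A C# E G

VI - iiø7 - V7

Bb-D-F: major triad on Bb = scale degree 6 → VI.
E-G-Bb-D: root E is the supertonic; half-diminished seventh chord there is iiø7.
A-C#-E-G: dominant seventh chord on A = scale degree 5 → V7.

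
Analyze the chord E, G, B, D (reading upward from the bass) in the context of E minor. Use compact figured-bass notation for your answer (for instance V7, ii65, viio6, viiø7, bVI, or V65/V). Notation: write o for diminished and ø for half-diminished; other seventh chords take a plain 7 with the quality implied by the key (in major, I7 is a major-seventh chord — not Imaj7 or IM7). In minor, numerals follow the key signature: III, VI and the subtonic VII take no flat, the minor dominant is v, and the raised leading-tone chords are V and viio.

i7

Stacked in thirds the chord is E-G-B-D: a minor seventh chord on E.
E is scale degree 1 in E minor, and a minor seventh chord on that degree is written i7.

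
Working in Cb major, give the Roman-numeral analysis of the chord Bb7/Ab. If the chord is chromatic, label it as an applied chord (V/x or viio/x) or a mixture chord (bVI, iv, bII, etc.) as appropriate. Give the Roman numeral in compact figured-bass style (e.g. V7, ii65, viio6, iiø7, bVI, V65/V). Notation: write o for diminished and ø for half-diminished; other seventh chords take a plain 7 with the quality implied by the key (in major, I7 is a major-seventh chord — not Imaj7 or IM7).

V42/iii

Stacked in thirds the chord is Bb-D-F-Ab: a dominant seventh chord on Bb.
Bb is not a diatonic chord root with this quality in Cb major, but it lies a perfect fifth above Eb (iii), so the chord functions as an applied dominant of iii.
With Ab in the bass the chord is in third inversion, so the figured bass is 42.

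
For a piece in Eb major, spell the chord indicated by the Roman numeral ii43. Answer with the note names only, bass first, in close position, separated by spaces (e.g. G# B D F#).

The numeral's case and figure indicate a minor seventh chord. In Eb major its root, the second degree, is F.
Stacking thirds from F gives F-Ab-C-Eb.
The figured bass 43 indicates second inversion, placing the fifth (C) in the bass: C-Eb-F-Ab.

C Eb F Ab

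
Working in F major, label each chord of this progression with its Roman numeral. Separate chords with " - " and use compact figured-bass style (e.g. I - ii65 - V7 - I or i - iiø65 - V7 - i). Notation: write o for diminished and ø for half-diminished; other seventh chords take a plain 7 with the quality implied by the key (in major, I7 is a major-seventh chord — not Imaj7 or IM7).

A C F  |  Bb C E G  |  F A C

I6 - V42 - I

A-C-F: root F is the tonic; major triad there is I6.
Bb-C-E-G: dominant seventh chord on C = scale degree 5 → V42.
F-A-C has root F, degree 1 in F major, so I.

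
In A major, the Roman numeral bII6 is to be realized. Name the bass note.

D

bII in A major has root Bb; the chord is Bb-D-F.
The figure 6 means first inversion — the third is in the bass.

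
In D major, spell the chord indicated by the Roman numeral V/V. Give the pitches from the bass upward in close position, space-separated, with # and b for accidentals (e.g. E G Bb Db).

V/V is a secondary dominant — the dominant triad of V. V in D major is A, so the applied chord's root is E, a perfect fifth above.
Building a major triad on E gives E-G#-B.

E G# B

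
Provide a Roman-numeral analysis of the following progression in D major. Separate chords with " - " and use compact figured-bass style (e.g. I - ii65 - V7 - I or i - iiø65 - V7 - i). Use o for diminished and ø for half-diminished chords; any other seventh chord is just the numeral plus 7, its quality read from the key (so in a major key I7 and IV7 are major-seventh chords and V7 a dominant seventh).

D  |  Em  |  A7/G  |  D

D has root D, degree 1 in D major, so I.
Em: minor triad on E = scale degree 2 → ii.
A7/G: root A is the dominant; dominant seventh chord there is V42.
D: major triad on D = scale degree 1 → I.

I - ii - V42 - I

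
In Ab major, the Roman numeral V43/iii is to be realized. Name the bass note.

The applied chord V43/iii is rooted on G: G-B-D-F.
The figure 43 means second inversion — the fifth is in the bass.

D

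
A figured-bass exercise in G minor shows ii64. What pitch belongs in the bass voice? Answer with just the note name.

E

ii in G minor has root A; the chord is A-C-E.
The figure 64 means second inversion — the fifth is in the bass.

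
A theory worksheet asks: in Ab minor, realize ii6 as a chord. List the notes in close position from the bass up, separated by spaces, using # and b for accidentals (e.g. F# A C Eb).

Db F Bb

Scale degree 2 in Ab minor is Bb; here the chord built on it is altered to a minor triad. ii6 is the minor supertonic, borrowed from the parallel major (the Dorian ii).
So the chord is Bb-Db-F.
The figured bass 6 indicates first inversion, placing the third (Db) in the bass: Db-F-Bb.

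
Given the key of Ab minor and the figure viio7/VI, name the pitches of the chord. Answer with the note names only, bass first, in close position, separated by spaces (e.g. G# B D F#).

viio7/VI is a secondary leading-tone chord. The target VI is Fb in Ab minor; the applied chord is rooted a semitone below, on Eb.
Building a fully diminished seventh chord on Eb gives Eb-Gb-Bbb-Dbb.

Eb Gb Bbb Dbb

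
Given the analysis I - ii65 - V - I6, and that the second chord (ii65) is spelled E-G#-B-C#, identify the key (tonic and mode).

The anchor chord is a minor seventh chord on C#, labeled ii65.
ii65 on C# implies C# is the supertonic; that puts the tonic at B, and the lowercase numeral fits major mode.

B major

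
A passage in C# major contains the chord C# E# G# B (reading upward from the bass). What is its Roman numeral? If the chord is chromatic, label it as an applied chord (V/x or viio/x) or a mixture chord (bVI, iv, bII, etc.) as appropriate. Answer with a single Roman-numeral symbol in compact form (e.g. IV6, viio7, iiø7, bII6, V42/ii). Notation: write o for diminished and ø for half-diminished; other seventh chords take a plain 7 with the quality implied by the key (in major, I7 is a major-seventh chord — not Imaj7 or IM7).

The pitches C#-E#-G#-B form a dominant seventh chord rooted on C#.
C# is not a diatonic chord root with this quality in C# major, but it lies a perfect fifth above F# (IV), so the chord functions as an applied dominant of IV.

V7/IV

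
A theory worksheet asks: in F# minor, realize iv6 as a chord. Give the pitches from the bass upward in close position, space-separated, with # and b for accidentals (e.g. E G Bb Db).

The numeral's case and figure indicate a minor triad. In F# minor its root, the subdominant, is B.
Stacking thirds from B gives B-D-F#.
The figured bass 6 indicates first inversion, placing the third (D) in the bass: D-F#-B.

D F# B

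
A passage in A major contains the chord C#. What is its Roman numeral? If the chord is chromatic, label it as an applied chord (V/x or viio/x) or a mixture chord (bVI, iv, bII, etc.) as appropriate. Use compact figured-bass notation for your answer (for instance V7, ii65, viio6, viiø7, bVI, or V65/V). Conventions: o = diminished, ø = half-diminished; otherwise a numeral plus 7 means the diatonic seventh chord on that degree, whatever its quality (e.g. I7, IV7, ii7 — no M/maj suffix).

Stacked in thirds the chord is C#-E#-G#: a major triad on C#.
C# is not a diatonic chord root with this quality in A major, but it lies a perfect fifth above F# (vi), so the chord functions as an applied dominant of vi.

V/vi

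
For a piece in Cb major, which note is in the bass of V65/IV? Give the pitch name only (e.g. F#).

Eb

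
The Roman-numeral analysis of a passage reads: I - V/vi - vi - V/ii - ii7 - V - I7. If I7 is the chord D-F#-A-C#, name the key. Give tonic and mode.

D major

I7 is given as D-F#-A-C# — a major seventh chord with root D.
If D is scale degree 1 and the mode makes that degree carry a major seventh chord, the tonic is D and the mode is major.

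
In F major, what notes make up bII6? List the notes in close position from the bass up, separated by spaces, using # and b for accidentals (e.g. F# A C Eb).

bII6 is the Neapolitan sixth — a major triad on the lowered second degree, here in its customary first inversion. In F major that root is Gb.
So the chord is Gb-Bb-Db.
With the 6 figure the chord is in first inversion; from the bass Bb upward in close position it reads Bb-Db-Gb.

Bb Db Gb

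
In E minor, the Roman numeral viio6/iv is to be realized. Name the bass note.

The applied chord viio6/iv is rooted on G#: G#-B-D.
The figure 6 means first inversion — the third is in the bass.

B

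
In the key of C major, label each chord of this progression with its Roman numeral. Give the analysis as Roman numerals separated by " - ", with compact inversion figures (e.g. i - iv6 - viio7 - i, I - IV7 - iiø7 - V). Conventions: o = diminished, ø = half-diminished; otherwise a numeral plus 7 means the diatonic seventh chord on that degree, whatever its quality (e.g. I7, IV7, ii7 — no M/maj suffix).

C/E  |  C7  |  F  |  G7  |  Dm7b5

C/E has root C, degree 1 in C major, so I6.
C7 is the secondary dominant of IV (dominant seventh chord on C): V7/IV.
F has root F, degree 4 in C major, so IV.
G7 has root G, degree 5 in C major, so V7.
Dm7b5: D with this quality isn't in the key; it's iiø7, borrowed from the parallel minor.

I6 - V7/IV - IV - V7 - iiø7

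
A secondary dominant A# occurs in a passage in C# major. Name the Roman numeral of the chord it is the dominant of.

ii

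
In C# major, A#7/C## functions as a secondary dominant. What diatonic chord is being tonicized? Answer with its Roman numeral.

ii

The chord is a dominant seventh chord on A#.
A dominant resolves down a perfect fifth: A# → D#. In C# major, D# is scale degree 2, i.e. ii.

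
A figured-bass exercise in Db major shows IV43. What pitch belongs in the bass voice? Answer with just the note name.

Db

IV in Db major has root Gb; the chord is Gb-Bb-Db-F.
The figure 43 means second inversion — the fifth is in the bass.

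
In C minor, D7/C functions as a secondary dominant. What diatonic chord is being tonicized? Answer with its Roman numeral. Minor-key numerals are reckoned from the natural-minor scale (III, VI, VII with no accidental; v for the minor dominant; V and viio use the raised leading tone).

V

The chord is a dominant seventh chord on D.
A dominant resolves down a perfect fifth: D → G. In C minor, G is scale degree 5, i.e. V.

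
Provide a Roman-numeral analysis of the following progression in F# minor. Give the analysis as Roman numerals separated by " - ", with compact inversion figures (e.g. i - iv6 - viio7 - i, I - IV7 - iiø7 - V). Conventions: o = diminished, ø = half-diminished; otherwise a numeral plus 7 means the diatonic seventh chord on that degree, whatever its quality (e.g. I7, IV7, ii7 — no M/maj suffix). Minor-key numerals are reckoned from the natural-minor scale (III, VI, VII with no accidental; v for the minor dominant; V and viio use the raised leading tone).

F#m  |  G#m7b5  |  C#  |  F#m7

i - iiø7 - V - i7

F#m has root F#, degree 1 in F# minor, so i.
G#m7b5 has root G#, degree 2 in F# minor, so iiø7.
C#: major triad on C# = scale degree 5 → V.
F#m7: root F# is the tonic; minor seventh chord there is i7.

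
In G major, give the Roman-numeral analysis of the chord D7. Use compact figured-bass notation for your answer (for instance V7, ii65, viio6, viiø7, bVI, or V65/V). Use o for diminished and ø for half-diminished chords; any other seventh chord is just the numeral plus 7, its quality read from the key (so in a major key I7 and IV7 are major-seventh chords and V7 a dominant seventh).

The pitches D-F#-A-C form a dominant seventh chord rooted on D.
D is scale degree 5 in G major, and a dominant seventh chord on that degree is written V7.

V7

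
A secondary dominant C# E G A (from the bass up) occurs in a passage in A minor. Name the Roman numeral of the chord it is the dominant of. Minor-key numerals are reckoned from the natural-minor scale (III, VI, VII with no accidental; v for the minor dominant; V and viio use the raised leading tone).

iv

The chord is a dominant seventh chord on A.
A dominant resolves down a perfect fifth: A → D. In A minor, D is scale degree 4, i.e. iv.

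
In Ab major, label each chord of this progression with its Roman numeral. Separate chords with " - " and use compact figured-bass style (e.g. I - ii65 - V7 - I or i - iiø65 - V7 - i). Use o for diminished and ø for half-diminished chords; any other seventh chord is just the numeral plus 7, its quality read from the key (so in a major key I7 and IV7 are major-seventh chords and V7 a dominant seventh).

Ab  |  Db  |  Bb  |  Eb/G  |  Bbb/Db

I - IV - V/V - V6 - bII6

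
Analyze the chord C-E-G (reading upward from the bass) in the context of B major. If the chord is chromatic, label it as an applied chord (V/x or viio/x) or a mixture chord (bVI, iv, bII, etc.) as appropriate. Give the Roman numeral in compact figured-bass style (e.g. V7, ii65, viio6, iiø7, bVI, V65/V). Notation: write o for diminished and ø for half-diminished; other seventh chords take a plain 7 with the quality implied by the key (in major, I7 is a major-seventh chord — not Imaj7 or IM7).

bII

Stacked in thirds the chord is C-E-G: a major triad on C.
C is the lowered second degree of B major (diatonic 2 would be C#). This is the Neapolitan chord — a major triad on the lowered second degree.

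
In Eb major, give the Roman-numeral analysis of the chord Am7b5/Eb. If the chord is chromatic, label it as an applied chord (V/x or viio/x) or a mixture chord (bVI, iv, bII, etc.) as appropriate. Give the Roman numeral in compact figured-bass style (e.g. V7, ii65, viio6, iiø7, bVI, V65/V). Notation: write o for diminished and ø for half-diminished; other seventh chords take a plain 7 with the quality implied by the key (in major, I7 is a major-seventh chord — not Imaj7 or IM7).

The pitches A-C-Eb-G form a half-diminished seventh chord rooted on A.
A sits a half step below Bb (V in Eb major); a diminished chord there is the applied leading-tone chord of V.
With Eb in the bass the chord is in second inversion, so the figured bass is 43.

viiø43/V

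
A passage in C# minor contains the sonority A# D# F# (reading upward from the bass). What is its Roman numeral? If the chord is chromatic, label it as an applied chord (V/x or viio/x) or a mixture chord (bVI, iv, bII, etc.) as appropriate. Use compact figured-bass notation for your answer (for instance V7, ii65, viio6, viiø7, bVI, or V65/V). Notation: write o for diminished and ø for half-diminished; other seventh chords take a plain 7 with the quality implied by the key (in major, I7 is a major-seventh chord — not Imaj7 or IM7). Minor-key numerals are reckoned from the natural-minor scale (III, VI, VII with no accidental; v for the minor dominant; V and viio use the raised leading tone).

The pitches D#-F#-A# form a minor triad rooted on D#.
D# is the second degree of C# minor. This is the minor supertonic, borrowed from the parallel major (the Dorian ii).
With A# in the bass the chord is in second inversion, so the figured bass is 64.

ii64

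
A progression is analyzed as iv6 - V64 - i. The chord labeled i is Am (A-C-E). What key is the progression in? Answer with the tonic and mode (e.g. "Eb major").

A minor

i is given as A-C-E — a minor triad with root A.
If A is scale degree 1 and the mode makes that degree carry a minor triad, the tonic is A and the mode is minor.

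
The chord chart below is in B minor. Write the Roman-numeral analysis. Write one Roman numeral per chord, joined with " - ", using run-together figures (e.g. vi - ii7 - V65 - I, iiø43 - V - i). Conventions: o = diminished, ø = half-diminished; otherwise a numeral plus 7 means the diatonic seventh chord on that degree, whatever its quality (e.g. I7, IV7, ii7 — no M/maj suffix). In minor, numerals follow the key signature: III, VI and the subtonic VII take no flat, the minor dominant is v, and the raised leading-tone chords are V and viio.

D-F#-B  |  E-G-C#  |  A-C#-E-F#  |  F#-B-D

i6 - iio6 - v65 - i64

D-F#-B: root B is the tonic; minor triad there is i6.
E-G-C#: diminished triad on C# = scale degree 2 → iio6.
A-C#-E-F# has root F#, degree 5 in B minor, so v65.
F#-B-D: minor triad on B = scale degree 1 → i64.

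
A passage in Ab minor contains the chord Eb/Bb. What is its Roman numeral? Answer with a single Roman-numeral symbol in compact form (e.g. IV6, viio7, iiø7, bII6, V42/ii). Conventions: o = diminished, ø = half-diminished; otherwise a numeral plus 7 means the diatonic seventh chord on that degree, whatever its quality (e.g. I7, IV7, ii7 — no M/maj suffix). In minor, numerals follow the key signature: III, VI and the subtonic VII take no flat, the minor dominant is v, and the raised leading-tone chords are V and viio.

The pitches Eb-G-Bb form a major triad rooted on Eb.
Eb is scale degree 5 in Ab minor, and a major triad on that degree is written V.
With Bb in the bass the chord is in second inversion, so the figured bass is 64.

V64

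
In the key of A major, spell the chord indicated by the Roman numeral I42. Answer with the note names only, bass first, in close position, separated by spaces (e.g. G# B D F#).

G# A C# E

The numeral's case and figure indicate a major seventh chord. In A major its root, the first degree, is A.
That chord is spelled A-C#-E-G#.
The figured bass 42 indicates third inversion, placing the seventh (G#) in the bass: G#-A-C#-E.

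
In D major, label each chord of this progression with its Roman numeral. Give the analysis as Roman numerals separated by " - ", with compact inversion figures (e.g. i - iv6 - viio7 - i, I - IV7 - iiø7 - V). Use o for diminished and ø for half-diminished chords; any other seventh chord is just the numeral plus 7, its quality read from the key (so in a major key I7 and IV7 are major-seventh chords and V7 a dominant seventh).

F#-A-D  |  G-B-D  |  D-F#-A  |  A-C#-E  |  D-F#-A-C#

F#-A-D has root D, degree 1 in D major, so I6.
G-B-D: root G is the subdominant; major triad there is IV.
D-F#-A: major triad on D = scale degree 1 → I.
A-C#-E: root A is the dominant; major triad there is V.
D-F#-A-C#: major seventh chord on D = scale degree 1 → I7.

I6 - IV - I - V - I7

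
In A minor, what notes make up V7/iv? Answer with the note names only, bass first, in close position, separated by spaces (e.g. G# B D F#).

The slash means an applied dominant: we want the dominant of iv. In A minor, iv is D minor, and its dominant is built on A.
Building a dominant seventh chord on A gives A-C#-E-G.

A C# E G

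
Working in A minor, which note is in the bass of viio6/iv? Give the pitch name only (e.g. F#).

The applied chord viio6/iv is rooted on C#: C#-E-G.
The figure 6 means first inversion — the third is in the bass.

E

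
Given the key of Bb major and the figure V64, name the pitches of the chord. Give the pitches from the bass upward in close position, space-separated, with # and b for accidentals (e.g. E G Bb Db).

C F A

The numeral's case and figure indicate a major triad. In Bb major its root, the dominant, is F.
Stacking thirds from F gives F-A-C.
With the 64 figure the chord is in second inversion; from the bass C upward in close position it reads C-F-A.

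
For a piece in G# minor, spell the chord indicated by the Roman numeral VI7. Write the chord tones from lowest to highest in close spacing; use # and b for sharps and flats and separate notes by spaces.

E G# B D#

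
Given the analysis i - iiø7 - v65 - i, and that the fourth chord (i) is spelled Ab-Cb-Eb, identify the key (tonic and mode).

Ab minor

The chord Abm is a minor triad rooted on Ab; its label is i.
If Ab is scale degree 1 and the mode makes that degree carry a minor triad, the tonic is Ab and the mode is minor.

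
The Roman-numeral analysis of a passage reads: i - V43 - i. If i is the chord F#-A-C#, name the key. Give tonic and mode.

F# minor

The anchor chord is a minor triad on F#, labeled i.
If F# is scale degree 1 and the mode makes that degree carry a minor triad, the tonic is F# and the mode is minor.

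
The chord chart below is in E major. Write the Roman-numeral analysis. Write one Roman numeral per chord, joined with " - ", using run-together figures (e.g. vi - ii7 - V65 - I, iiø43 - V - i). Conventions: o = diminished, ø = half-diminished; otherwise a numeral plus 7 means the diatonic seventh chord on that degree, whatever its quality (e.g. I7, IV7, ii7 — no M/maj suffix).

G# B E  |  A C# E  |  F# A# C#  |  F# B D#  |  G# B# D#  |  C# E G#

G#-B-E: major triad on E = scale degree 1 → I6.
A-C#-E has root A, degree 4 in E major, so IV.
F#-A#-C# is the secondary dominant of V (major triad on F#): V/V.
F#-B-D#: root B is the dominant; major triad there is V64.
G#-B#-D#: a major triad on G#, the applied dominant of vi → V/vi.
C#-E-G#: minor triad on C# = scale degree 6 → vi.

I6 - IV - V/V - V64 - V/vi - vi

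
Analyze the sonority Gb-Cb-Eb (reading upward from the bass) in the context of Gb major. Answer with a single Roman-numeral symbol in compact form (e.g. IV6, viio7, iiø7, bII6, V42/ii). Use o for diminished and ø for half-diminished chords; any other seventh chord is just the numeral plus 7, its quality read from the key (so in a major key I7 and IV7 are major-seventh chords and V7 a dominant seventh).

Stacked in thirds the chord is Cb-Eb-Gb: a major triad on Cb.
Cb is scale degree 4 in Gb major, and a major triad on that degree is written IV.
With Gb in the bass the chord is in second inversion, so the figured bass is 64.

IV64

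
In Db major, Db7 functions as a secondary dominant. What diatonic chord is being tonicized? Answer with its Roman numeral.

IV

The chord is a dominant seventh chord on Db.
A dominant resolves down a perfect fifth: Db → Gb. In Db major, Gb is scale degree 4, i.e. IV.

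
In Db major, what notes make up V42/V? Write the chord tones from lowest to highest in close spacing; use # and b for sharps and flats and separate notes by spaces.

Db Eb G Bb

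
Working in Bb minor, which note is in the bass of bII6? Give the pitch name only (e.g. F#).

bII in Bb minor has root Cb; the chord is Cb-Eb-Gb.
The figure 6 means first inversion — the third is in the bass.

Eb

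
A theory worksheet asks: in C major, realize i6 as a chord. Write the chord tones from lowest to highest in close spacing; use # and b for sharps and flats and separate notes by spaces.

Scale degree 1 in C major is C; here the chord built on it is altered to a minor triad. i6 is the minor tonic, borrowed from the parallel minor.
So the chord is C-Eb-G.
The figured bass 6 indicates first inversion, placing the third (Eb) in the bass: Eb-G-C.

Eb G C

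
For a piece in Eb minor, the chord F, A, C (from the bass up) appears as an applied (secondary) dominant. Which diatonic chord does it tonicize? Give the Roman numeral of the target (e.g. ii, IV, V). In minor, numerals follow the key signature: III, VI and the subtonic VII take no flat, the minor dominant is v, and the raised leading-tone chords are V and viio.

V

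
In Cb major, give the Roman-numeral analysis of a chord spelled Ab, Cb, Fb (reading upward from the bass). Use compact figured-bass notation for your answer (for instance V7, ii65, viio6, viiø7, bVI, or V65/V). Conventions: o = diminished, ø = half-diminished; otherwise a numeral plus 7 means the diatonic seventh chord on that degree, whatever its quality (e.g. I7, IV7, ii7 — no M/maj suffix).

Stacked in thirds the chord is Fb-Ab-Cb: a major triad on Fb.
Fb is scale degree 4 in Cb major, and a major triad on that degree is written IV.
With Ab in the bass the chord is in first inversion, so the figured bass is 6.

IV6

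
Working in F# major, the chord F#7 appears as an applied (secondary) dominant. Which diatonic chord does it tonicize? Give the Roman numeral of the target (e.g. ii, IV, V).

IV

The chord is a dominant seventh chord on F#.
A dominant resolves down a perfect fifth: F# → B. In F# major, B is scale degree 4, i.e. IV.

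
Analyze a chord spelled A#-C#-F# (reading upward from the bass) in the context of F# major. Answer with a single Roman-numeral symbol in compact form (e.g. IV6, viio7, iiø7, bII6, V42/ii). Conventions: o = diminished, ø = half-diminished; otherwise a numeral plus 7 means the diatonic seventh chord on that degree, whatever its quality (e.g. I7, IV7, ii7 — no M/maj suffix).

Stacked in thirds the chord is F#-A#-C#: a major triad on F#.
F# is scale degree 1 in F# major, and a major triad on that degree is written I.
With A# in the bass the chord is in first inversion, so the figured bass is 6.

I6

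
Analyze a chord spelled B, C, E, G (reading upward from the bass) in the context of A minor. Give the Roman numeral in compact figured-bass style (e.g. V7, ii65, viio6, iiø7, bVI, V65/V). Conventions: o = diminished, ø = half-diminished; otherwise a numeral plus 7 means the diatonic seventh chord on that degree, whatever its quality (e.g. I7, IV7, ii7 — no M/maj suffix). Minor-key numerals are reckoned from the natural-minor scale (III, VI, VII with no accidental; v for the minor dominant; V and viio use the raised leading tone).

Stacked in thirds the chord is C-E-G-B: a major seventh chord on C.
C is scale degree 3 in A minor, and a major seventh chord on that degree is written III7.
With B in the bass the chord is in third inversion, so the figured bass is 42.

III42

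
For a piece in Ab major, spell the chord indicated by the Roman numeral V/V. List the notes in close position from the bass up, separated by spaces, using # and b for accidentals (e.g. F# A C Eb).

V/V is a secondary dominant — the dominant triad of V. V in Ab major is Eb, so the applied chord's root is Bb, a perfect fifth above.
Building a major triad on Bb gives Bb-D-F.

Bb D F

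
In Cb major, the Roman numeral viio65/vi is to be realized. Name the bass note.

The applied chord viio65/vi is rooted on G: G-Bb-Db-Fb.
The figure 65 means first inversion — the third is in the bass.

Bb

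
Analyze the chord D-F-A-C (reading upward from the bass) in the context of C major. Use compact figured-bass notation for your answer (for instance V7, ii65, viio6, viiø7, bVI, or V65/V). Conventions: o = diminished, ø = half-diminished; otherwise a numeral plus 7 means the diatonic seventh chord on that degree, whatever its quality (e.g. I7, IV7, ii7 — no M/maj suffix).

ii7

Stacked in thirds the chord is D-F-A-C: a minor seventh chord on D.
D is scale degree 2 in C major, and a minor seventh chord on that degree is written ii7.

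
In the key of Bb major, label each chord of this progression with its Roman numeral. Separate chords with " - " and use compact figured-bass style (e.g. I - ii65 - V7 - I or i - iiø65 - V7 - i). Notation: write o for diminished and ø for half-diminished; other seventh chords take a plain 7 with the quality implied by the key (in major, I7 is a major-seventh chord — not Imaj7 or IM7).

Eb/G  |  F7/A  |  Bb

IV6 - V65 - I

Eb/G: root Eb is the subdominant; major triad there is IV6.
F7/A: dominant seventh chord on F = scale degree 5 → V65.
Bb has root Bb, degree 1 in Bb major, so I.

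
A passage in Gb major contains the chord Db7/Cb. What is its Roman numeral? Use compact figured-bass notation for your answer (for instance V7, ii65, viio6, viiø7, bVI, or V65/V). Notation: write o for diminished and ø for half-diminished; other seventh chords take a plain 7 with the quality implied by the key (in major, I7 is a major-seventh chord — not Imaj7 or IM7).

V42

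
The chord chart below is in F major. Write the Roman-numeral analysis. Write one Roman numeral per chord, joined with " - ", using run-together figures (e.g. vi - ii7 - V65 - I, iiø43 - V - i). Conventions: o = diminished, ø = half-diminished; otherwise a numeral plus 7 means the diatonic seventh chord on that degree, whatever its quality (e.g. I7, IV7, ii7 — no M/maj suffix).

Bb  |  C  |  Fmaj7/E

IV - V - I42

Bb: major triad on Bb = scale degree 4 → IV.
C has root C, degree 5 in F major, so V.
Fmaj7/E has root F, degree 1 in F major, so I42.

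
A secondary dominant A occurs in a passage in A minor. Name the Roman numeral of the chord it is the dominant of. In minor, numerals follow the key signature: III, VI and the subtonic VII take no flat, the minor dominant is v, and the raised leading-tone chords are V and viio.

The chord is a major triad on A.
A dominant resolves down a perfect fifth: A → D. In A minor, D is scale degree 4, i.e. iv.

iv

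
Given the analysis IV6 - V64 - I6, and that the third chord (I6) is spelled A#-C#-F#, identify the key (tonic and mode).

F# major

I6 is given as A#-C#-F# — a major triad with root F#.
If F# is scale degree 1 and the mode makes that degree carry a major triad, the tonic is F# and the mode is major.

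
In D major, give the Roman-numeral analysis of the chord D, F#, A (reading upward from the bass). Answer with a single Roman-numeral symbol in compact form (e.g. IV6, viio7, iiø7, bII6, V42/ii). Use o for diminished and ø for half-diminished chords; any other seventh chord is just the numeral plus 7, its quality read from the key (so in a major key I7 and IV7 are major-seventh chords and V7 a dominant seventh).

I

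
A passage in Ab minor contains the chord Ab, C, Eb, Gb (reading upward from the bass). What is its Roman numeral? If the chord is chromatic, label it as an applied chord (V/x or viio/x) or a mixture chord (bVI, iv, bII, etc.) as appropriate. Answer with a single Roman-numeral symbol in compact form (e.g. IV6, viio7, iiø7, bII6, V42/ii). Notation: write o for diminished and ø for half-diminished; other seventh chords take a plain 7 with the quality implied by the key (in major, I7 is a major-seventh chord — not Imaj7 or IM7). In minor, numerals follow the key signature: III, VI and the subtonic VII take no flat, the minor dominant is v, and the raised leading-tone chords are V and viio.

V7/iv

The pitches Ab-C-Eb-Gb form a dominant seventh chord rooted on Ab.
Ab is not a diatonic chord root with this quality in Ab minor, but it lies a perfect fifth above Db (iv), so the chord functions as an applied dominant of iv.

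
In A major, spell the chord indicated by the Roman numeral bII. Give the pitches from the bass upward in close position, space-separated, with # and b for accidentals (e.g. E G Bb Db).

Bb D F

Scale degree 2 in A major is B; lowering it a half step gives Bb. bII is the Neapolitan chord — a major triad on the lowered second degree.
So the chord is Bb-D-F.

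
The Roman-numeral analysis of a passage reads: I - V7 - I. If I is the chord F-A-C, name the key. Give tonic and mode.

F major

The anchor chord is a major triad on F, labeled I.
If F is scale degree 1 and the mode makes that degree carry a major triad, the tonic is F and the mode is major.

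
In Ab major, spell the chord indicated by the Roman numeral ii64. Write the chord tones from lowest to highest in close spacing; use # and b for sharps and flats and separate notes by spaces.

In Ab major, scale degree 2 is Bb, and the diatonic chord built there is a minor triad.
Stacking thirds from Bb gives Bb-Db-F.
The figured bass 64 indicates second inversion, placing the fifth (F) in the bass: F-Bb-Db.

F Bb Db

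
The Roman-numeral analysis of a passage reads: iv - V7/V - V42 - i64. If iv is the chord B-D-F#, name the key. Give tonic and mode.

The chord Bm is a minor triad rooted on B; its label is iv.
If B is scale degree 4 and the mode makes that degree carry a minor triad, the tonic is F# and the mode is minor.

F# minor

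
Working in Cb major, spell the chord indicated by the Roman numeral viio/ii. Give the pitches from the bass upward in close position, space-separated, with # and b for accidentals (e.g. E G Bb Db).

C Eb Gb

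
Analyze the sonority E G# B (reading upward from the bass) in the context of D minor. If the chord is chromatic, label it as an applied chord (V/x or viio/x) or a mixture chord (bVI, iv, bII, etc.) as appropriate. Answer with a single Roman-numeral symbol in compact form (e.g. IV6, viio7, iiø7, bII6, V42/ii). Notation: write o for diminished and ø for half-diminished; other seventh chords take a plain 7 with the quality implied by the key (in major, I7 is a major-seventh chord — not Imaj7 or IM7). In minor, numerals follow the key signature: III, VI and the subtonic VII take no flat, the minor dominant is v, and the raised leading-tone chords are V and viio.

V/V

The pitches E-G#-B form a major triad rooted on E.
E is not a diatonic chord root with this quality in D minor, but it lies a perfect fifth above A (V), so the chord functions as an applied dominant of V.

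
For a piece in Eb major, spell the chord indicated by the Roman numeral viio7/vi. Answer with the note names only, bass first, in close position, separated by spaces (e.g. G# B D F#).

B D F Ab

The slash marks an applied leading-tone chord: viio of vi. In Eb major, vi is C, so the leading tone to it is B, a half step below.
Building a fully diminished seventh chord on B gives B-D-F-Ab.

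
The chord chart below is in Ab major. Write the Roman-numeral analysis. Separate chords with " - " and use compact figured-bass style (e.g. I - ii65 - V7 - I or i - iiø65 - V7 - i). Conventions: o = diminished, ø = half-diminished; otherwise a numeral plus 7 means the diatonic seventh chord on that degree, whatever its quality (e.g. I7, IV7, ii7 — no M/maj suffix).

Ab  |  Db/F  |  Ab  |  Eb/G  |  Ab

I - IV6 - I - V6 - I

Ab: major triad on Ab = scale degree 1 → I.
Db/F: major triad on Db = scale degree 4 → IV6.
Ab: root Ab is the tonic; major triad there is I.
Eb/G: root Eb is the dominant; major triad there is V6.
Ab: root Ab is the tonic; major triad there is I.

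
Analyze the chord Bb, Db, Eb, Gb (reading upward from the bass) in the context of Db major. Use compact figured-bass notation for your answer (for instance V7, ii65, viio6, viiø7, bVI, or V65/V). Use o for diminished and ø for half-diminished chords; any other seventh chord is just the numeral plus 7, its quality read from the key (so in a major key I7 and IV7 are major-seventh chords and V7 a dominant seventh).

Stacked in thirds the chord is Eb-Gb-Bb-Db: a minor seventh chord on Eb.
In Db major, Eb is the supertonic; the diatonic minor seventh chord there is ii7.
With Bb in the bass the chord is in second inversion, so the figured bass is 43.

ii43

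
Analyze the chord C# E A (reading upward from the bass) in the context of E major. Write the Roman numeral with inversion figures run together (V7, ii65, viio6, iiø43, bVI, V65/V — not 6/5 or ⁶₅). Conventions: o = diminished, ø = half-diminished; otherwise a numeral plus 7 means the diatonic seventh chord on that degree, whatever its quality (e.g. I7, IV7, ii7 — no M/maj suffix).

IV6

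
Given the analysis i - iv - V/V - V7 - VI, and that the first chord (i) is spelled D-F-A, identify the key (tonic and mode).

The anchor chord is a minor triad on D, labeled i.
If D is scale degree 1 and the mode makes that degree carry a minor triad, the tonic is D and the mode is minor.

D minor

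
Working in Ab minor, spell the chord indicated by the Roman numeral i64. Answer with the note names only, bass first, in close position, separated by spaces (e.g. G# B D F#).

Eb Ab Cb

In Ab minor, the first degree is Ab, and the diatonic chord built there is a minor triad.
That chord is spelled Ab-Cb-Eb.
With the 64 figure the chord is in second inversion; from the bass Eb upward in close position it reads Eb-Ab-Cb.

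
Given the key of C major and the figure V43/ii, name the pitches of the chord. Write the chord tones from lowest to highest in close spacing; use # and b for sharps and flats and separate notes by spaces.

V43/ii is a secondary dominant — the dominant seventh of ii. ii in C major is D, so the applied chord's root is A, a perfect fifth above.
Building a dominant seventh chord on A gives A-C#-E-G.
With the 43 figure the chord is in second inversion; from the bass E upward in close position it reads E-G-A-C#.

E G A C#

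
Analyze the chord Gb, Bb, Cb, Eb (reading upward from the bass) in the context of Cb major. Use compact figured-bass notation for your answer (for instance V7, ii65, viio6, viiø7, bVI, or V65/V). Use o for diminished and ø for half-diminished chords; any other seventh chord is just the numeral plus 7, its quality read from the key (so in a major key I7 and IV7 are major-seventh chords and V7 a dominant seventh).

I43

Stacked in thirds the chord is Cb-Eb-Gb-Bb: a major seventh chord on Cb.
In Cb major, Cb is the tonic; the diatonic major seventh chord there is I7.
With Gb in the bass the chord is in second inversion, so the figured bass is 43.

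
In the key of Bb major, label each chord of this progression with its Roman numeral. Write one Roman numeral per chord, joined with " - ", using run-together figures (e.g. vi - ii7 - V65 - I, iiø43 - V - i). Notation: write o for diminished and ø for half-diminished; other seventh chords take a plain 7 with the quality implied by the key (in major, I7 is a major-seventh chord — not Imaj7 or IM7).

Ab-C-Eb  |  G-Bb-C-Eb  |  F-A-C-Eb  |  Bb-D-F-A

Ab-C-Eb: Ab with this quality isn't in the key; it's bVII, borrowed from the parallel minor.
G-Bb-C-Eb: minor seventh chord on C = scale degree 2 → ii43.
F-A-C-Eb: root F is the dominant; dominant seventh chord there is V7.
Bb-D-F-A has root Bb, degree 1 in Bb major, so I7.

bVII - ii43 - V7 - I7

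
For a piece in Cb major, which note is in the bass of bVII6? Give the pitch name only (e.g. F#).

bVII in Cb major has root Bbb; the chord is Bbb-Db-Fb.
The figure 6 means first inversion — the third is in the bass.

Db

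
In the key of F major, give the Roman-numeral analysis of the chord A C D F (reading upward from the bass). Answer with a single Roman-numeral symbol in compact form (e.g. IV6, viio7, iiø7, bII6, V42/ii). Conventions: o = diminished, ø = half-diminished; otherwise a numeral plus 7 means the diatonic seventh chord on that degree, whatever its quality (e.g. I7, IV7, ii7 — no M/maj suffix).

Stacked in thirds the chord is D-F-A-C: a minor seventh chord on D.
In F major, D is the submediant; the diatonic minor seventh chord there is vi7.
With A in the bass the chord is in second inversion, so the figured bass is 43.

vi43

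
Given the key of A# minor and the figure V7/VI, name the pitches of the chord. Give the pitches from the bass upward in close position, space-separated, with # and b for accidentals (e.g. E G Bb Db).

C# E# G# B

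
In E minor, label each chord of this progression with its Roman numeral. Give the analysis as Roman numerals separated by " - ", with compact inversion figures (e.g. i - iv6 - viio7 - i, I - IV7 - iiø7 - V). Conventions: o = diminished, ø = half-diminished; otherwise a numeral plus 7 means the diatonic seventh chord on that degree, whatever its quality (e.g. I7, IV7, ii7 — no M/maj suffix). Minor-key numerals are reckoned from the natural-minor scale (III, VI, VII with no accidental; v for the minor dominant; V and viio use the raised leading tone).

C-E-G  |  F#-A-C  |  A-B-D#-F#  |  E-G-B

VI - iio - V42 - i

C-E-G: major triad on C = scale degree 6 → VI.
F#-A-C: diminished triad on F# = scale degree 2 → iio.
A-B-D#-F#: root B is the dominant; dominant seventh chord there is V42.
E-G-B has root E, degree 1 in E minor, so i.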